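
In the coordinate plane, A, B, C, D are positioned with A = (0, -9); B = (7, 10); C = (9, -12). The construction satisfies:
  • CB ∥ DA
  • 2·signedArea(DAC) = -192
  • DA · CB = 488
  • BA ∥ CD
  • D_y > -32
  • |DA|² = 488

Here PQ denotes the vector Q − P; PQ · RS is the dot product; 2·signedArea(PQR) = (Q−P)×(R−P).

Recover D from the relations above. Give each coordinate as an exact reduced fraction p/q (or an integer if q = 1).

1. D_x = 2  [CB ∥ DA ∩ BA ∥ CD]
2. D_y = -31  [CB ∥ DA ∩ BA ∥ CD]
   → D = (2, -31)

D = (2, -31)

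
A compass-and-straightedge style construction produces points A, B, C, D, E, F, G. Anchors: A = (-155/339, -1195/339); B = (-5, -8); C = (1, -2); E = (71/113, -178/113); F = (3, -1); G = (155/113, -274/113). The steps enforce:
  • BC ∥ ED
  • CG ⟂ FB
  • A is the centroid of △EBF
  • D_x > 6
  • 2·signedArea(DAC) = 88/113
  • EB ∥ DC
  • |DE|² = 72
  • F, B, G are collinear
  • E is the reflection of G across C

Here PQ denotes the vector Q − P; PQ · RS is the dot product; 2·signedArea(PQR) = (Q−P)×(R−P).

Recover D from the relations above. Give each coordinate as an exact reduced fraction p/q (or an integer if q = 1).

1. D_x = 749/113  [EB ∥ DC ∩ BC ∥ ED]
2. D_y = 500/113  [EB ∥ DC ∩ BC ∥ ED]
   → D = (749/113, 500/113)

D = (749/113, 500/113)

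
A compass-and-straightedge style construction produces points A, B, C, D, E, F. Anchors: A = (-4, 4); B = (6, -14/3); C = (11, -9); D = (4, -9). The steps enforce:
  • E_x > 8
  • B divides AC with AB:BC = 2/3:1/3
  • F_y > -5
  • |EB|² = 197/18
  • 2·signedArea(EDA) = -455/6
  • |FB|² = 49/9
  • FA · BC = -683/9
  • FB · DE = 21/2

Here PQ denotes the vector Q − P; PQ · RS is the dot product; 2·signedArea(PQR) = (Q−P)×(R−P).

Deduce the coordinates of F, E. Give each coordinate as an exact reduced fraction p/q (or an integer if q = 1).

1. E_x = 17/2  [line -13·x + -8·y + 335/6 = 0 ∩ |EB|² = 197/18]
2. E_y = -41/6  [line -13·x + -8·y + 335/6 = 0 ∩ |EB|² = 197/18]
   → E = (17/2, -41/6)
3. F_x = 11/3  [FA · BC = -683/9 ∩ FB · DE = 21/2]
4. F_y = -14/3  [FA · BC = -683/9 ∩ FB · DE = 21/2]
   → F = (11/3, -14/3)

E = (17/2, -41/6)
F = (11/3, -14/3)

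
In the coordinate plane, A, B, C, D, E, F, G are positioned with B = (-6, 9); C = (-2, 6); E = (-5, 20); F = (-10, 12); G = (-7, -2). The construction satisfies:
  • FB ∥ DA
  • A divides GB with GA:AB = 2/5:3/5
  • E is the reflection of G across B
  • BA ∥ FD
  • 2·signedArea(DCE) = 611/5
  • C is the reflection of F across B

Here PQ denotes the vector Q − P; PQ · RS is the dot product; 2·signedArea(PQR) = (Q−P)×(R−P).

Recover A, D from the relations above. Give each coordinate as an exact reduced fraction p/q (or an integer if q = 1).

A = (-33/5, 12/5)
D = (-53/5, 27/5)

1. A_x = -33/5  [A divides GB with GA:AB = 2/5:3/5]
2. A_y = 12/5  [A divides GB with GA:AB = 2/5:3/5]
   → A = (-33/5, 12/5)
3. D_x = -53/5  [FB ∥ DA ∩ BA ∥ FD]
4. D_y = 27/5  [FB ∥ DA ∩ BA ∥ FD]
   → D = (-53/5, 27/5)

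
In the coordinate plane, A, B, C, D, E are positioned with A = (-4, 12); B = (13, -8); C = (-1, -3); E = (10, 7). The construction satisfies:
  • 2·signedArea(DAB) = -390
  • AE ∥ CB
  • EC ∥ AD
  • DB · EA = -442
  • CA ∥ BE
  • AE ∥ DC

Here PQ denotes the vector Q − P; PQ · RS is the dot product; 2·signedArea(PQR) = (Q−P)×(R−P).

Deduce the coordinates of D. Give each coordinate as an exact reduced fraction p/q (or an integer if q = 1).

D = (-15, 2)

1. D_x = -15  [AE ∥ DC ∩ EC ∥ AD]
2. D_y = 2  [AE ∥ DC ∩ EC ∥ AD]
   → D = (-15, 2)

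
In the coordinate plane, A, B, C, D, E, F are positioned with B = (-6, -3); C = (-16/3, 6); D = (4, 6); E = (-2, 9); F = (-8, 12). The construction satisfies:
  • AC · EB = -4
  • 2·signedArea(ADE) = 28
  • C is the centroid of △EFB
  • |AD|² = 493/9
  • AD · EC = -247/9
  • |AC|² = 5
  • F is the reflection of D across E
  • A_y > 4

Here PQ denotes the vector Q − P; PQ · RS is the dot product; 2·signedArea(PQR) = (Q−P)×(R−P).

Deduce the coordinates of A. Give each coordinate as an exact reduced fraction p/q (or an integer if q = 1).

1. A_x = -10/3  [AD · EC = -247/9 ∩ AC · EB = -4]
2. A_y = 5  [AD · EC = -247/9 ∩ AC · EB = -4]
   → A = (-10/3, 5)

A = (-10/3, 5)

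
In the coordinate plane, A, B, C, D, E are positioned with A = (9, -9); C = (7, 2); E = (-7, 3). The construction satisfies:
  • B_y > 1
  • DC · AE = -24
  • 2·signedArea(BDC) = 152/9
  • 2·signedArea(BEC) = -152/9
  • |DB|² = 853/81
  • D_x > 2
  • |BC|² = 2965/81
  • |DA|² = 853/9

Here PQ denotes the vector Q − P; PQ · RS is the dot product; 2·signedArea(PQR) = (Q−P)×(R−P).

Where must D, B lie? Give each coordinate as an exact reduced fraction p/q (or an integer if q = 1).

B = (1, 11/9)
D = (3, -4/3)

1. D_x = 3  [line 16·x + -12·y + -64 = 0 ∩ |DA|² = 853/9]
2. D_y = -4/3  [line 16·x + -12·y + -64 = 0 ∩ |DA|² = 853/9]
   → D = (3, -4/3)
3. B_x = 1  [2·signedArea(BEC) = -152/9 ∩ 2·signedArea(BDC) = 152/9]
4. B_y = 11/9  [2·signedArea(BEC) = -152/9 ∩ 2·signedArea(BDC) = 152/9]
   → B = (1, 11/9)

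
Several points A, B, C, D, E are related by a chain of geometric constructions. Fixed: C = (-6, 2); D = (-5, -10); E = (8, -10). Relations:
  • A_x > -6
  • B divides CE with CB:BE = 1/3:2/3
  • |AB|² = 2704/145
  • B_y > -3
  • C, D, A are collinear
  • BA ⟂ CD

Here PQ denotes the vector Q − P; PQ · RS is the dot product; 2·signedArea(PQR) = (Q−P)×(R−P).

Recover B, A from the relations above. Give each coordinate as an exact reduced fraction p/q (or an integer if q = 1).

1. B_x = -4/3  [B divides CE with CB:BE = 1/3:2/3]
2. B_y = -2  [B divides CE with CB:BE = 1/3:2/3]
   → B = (-4/3, -2)
3. A_x = -2452/435  [C, D, A are collinear ∩ BA ⟂ CD]
4. A_y = -342/145  [C, D, A are collinear ∩ BA ⟂ CD]
   → A = (-2452/435, -342/145)

A = (-2452/435, -342/145)
B = (-4/3, -2)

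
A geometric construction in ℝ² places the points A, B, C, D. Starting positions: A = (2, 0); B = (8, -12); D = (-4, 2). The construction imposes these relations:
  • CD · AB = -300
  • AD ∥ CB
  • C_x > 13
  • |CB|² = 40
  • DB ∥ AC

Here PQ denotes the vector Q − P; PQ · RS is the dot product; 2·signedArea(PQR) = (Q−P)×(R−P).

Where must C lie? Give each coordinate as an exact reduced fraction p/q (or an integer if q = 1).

1. C_x = 14  [AD ∥ CB ∩ DB ∥ AC]
2. C_y = -14  [AD ∥ CB ∩ DB ∥ AC]
   → C = (14, -14)

C = (14, -14)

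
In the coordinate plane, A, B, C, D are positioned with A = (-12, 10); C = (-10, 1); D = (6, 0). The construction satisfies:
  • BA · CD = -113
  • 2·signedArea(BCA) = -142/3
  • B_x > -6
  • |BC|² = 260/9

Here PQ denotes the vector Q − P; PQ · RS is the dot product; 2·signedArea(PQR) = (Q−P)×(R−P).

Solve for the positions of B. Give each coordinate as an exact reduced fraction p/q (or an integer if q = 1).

B = (-16/3, 11/3)

1. B_x = -16/3  [2·signedArea(BCA) = -142/3 ∩ BA · CD = -113]
2. B_y = 11/3  [2·signedArea(BCA) = -142/3 ∩ BA · CD = -113]
   → B = (-16/3, 11/3)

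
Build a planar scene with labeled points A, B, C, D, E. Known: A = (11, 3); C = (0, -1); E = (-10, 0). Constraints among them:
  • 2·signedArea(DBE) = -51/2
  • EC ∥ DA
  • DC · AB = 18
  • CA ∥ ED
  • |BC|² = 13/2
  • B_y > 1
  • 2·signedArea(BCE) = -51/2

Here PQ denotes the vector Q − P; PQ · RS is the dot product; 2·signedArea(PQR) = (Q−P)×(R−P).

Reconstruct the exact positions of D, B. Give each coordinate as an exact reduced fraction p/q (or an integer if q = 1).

B = (1/2, 3/2)
D = (1, 4)

1. D_x = 1  [EC ∥ DA ∩ CA ∥ ED]
2. D_y = 4  [EC ∥ DA ∩ CA ∥ ED]
   → D = (1, 4)
3. B_x = 1/2  [2·signedArea(BCE) = -51/2 ∩ 2·signedArea(DBE) = -51/2]
4. B_y = 3/2  [2·signedArea(BCE) = -51/2 ∩ 2·signedArea(DBE) = -51/2]
   → B = (1/2, 3/2)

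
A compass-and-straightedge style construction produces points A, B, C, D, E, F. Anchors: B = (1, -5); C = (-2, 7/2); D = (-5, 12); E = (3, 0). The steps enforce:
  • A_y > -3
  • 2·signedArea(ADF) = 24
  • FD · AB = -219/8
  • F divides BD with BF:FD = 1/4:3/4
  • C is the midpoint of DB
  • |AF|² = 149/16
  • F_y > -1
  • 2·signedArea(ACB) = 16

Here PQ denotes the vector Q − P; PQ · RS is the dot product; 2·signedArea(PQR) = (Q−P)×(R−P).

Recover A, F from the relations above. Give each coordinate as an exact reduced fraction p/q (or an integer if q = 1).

A = (2, -5/2)
F = (-1/2, -3/4)

1. F_x = -1/2  [F divides BD with BF:FD = 1/4:3/4]
2. F_y = -3/4  [F divides BD with BF:FD = 1/4:3/4]
   → F = (-1/2, -3/4)
3. A_x = 2  [2·signedArea(ACB) = 16 ∩ FD · AB = -219/8]
4. A_y = -5/2  [2·signedArea(ACB) = 16 ∩ FD · AB = -219/8]
   → A = (2, -5/2)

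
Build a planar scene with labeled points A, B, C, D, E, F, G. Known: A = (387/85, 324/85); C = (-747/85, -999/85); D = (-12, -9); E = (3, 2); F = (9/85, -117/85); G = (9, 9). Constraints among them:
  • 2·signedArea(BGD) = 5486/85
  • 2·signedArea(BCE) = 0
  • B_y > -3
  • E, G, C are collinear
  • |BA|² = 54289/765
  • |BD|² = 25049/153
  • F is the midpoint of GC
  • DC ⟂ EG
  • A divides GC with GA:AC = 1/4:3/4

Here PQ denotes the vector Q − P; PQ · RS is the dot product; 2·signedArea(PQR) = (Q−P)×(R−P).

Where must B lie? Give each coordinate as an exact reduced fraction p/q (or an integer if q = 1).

1. B_x = -79/85  [2·signedArea(BCE) = 0 ∩ 2·signedArea(BGD) = 5486/85]
2. B_y = -659/255  [2·signedArea(BCE) = 0 ∩ 2·signedArea(BGD) = 5486/85]
   → B = (-79/85, -659/255)

B = (-79/85, -659/255)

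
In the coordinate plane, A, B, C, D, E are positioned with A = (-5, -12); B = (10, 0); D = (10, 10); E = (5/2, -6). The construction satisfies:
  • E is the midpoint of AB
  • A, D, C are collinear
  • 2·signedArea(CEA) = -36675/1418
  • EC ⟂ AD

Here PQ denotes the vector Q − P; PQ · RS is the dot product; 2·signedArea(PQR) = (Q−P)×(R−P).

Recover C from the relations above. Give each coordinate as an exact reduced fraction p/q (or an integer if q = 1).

C = (245/1418, -3129/709)

1. C_x = 245/1418  [A, D, C are collinear ∩ EC ⟂ AD]
2. C_y = -3129/709  [A, D, C are collinear ∩ EC ⟂ AD]
   → C = (245/1418, -3129/709)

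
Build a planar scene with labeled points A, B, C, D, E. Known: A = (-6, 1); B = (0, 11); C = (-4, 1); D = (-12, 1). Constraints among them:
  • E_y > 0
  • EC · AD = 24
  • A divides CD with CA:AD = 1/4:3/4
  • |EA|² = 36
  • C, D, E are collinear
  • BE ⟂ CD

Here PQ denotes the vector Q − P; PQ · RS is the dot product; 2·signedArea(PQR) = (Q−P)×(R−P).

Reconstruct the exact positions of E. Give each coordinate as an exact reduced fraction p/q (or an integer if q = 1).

1. E_x = 0  [C, D, E are collinear ∩ BE ⟂ CD]
2. E_y = 1  [C, D, E are collinear ∩ BE ⟂ CD]
   → E = (0, 1)

E = (0, 1)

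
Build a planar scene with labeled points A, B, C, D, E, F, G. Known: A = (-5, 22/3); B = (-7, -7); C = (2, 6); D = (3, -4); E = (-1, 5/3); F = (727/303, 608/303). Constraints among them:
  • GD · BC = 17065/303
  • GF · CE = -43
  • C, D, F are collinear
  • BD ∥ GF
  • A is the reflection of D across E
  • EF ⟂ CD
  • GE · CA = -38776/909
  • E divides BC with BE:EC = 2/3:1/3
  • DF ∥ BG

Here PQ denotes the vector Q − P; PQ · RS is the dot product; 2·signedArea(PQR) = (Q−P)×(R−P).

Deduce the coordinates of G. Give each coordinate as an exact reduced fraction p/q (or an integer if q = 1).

1. G_x = -2303/303  [BD ∥ GF ∩ DF ∥ BG]
2. G_y = -301/303  [BD ∥ GF ∩ DF ∥ BG]
   → G = (-2303/303, -301/303)

G = (-2303/303, -301/303)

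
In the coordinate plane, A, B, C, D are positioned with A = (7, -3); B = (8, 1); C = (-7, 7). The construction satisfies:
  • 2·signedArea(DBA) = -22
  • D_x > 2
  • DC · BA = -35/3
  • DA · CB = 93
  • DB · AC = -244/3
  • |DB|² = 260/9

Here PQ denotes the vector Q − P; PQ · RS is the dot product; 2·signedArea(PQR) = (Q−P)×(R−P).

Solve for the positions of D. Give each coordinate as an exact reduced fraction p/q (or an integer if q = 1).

1. D_x = 8/3  [DB · AC = -244/3 ∩ DA · CB = 93]
2. D_y = 5/3  [DB · AC = -244/3 ∩ DA · CB = 93]
   → D = (8/3, 5/3)

D = (8/3, 5/3)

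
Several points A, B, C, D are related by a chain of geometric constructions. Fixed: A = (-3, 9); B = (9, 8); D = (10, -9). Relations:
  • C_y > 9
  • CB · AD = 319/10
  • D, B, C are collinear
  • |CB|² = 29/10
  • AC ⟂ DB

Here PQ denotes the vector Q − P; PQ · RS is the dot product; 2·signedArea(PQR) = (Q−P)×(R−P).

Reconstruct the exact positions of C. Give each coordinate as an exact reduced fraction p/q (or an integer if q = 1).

1. C_x = 89/10  [D, B, C are collinear ∩ AC ⟂ DB]
2. C_y = 97/10  [D, B, C are collinear ∩ AC ⟂ DB]
   → C = (89/10, 97/10)

C = (89/10, 97/10)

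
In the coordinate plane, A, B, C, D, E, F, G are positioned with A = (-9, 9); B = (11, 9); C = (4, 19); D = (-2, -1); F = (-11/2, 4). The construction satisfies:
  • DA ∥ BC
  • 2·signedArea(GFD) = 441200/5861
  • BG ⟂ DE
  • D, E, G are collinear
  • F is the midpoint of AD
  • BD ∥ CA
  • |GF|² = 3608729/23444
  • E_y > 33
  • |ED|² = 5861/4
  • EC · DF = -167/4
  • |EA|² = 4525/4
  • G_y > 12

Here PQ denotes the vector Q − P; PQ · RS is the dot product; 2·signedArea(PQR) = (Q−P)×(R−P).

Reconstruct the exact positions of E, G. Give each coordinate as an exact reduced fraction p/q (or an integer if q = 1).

1. E_x = 27/2  [line 7/2·x + -5·y + 491/4 = 0 ∩ |ED|² = 5861/4]
2. E_y = 34  [line 7/2·x + -5·y + 491/4 = 0 ∩ |ED|² = 5861/4]
   → E = (27/2, 34)
3. G_x = 22471/5861  [D, E, G are collinear ∩ BG ⟂ DE]
4. G_y = 71349/5861  [D, E, G are collinear ∩ BG ⟂ DE]
   → G = (22471/5861, 71349/5861)

E = (27/2, 34)
G = (22471/5861, 71349/5861)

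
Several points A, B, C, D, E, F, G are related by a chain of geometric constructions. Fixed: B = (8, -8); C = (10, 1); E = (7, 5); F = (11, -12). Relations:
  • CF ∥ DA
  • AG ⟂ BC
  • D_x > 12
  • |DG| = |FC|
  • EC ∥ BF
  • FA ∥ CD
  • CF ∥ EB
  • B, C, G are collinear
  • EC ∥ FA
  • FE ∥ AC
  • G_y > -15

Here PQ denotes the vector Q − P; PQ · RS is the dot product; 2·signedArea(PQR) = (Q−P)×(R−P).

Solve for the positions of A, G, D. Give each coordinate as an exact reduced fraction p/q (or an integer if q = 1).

A = (14, -16)
D = (13, -3)
G = (112/17, -244/17)

1. A_x = 14  [FE ∥ AC ∩ EC ∥ FA]
2. A_y = -16  [FE ∥ AC ∩ EC ∥ FA]
   → A = (14, -16)
3. G_x = 112/17  [B, C, G are collinear ∩ AG ⟂ BC]
4. G_y = -244/17  [B, C, G are collinear ∩ AG ⟂ BC]
   → G = (112/17, -244/17)
5. D_x = 13  [CF ∥ DA ∩ FA ∥ CD]
6. D_y = -3  [CF ∥ DA ∩ FA ∥ CD]
   → D = (13, -3)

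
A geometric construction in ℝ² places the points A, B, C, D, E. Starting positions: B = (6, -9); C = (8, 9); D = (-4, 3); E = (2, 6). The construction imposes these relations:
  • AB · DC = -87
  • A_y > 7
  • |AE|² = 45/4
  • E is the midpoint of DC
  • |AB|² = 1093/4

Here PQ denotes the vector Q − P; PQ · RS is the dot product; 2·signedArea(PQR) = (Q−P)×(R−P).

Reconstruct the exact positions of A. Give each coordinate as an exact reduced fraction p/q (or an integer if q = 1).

1. A_x = 5  [line -12·x + -6·y + 105 = 0 ∩ |AE|² = 45/4]
2. A_y = 15/2  [line -12·x + -6·y + 105 = 0 ∩ |AE|² = 45/4]
   → A = (5, 15/2)

A = (5, 15/2)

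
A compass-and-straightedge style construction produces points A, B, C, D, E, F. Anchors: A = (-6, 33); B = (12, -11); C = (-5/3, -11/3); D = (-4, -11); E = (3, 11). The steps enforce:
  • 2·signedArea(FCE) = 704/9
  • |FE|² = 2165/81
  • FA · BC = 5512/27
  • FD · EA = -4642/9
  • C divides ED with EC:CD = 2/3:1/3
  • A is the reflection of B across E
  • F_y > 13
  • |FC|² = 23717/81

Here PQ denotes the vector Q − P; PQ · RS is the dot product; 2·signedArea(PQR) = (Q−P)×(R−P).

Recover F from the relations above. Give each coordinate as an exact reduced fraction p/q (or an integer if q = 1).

F = (-14/9, 121/9)

1. F_x = -14/9  [FA · BC = 5512/27 ∩ 2·signedArea(FCE) = 704/9]
2. F_y = 121/9  [FA · BC = 5512/27 ∩ 2·signedArea(FCE) = 704/9]
   → F = (-14/9, 121/9)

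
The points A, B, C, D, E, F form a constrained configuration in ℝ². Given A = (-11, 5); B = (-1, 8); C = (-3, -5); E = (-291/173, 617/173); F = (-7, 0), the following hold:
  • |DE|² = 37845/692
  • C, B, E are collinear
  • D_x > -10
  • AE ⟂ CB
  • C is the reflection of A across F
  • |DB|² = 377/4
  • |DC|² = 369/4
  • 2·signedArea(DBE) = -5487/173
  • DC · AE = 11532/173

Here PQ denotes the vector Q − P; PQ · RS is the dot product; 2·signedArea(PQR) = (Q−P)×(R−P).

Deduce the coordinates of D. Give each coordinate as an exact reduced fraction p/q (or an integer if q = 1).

1. D_x = -9  [line 767/173·x + -118/173·y + 7198/173 = 0 ∩ |DC|² = 369/4]
2. D_y = 5/2  [line 767/173·x + -118/173·y + 7198/173 = 0 ∩ |DC|² = 369/4]
   → D = (-9, 5/2)

D = (-9, 5/2)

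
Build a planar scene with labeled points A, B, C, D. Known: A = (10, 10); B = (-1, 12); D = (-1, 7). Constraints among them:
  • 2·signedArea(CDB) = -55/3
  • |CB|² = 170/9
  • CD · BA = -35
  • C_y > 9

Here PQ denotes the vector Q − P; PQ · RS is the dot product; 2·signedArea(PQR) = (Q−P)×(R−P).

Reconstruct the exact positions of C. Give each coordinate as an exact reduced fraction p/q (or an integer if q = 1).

C = (8/3, 29/3)

1. C_x = 8/3  [2·signedArea(CDB) = -55/3 ∩ CD · BA = -35]
2. C_y = 29/3  [2·signedArea(CDB) = -55/3 ∩ CD · BA = -35]
   → C = (8/3, 29/3)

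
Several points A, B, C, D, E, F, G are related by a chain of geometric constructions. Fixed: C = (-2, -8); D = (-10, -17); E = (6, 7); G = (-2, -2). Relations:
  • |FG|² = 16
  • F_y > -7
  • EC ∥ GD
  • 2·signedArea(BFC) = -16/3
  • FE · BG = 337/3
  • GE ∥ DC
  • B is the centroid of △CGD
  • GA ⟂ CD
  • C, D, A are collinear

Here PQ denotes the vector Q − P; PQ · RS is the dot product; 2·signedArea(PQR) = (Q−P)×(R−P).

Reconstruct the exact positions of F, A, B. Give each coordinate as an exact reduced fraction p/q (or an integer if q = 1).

A = (142/145, -674/145)
B = (-14/3, -9)
F = (-2, -6)

1. A_x = 142/145  [C, D, A are collinear ∩ GA ⟂ CD]
2. A_y = -674/145  [C, D, A are collinear ∩ GA ⟂ CD]
   → A = (142/145, -674/145)
3. B_x = -14/3  [B is the centroid of △CGD]
4. B_y = -9  [B is the centroid of △CGD]
   → B = (-14/3, -9)
5. F_x = -2  [FE · BG = 337/3 ∩ 2·signedArea(BFC) = -16/3]
6. F_y = -6  [FE · BG = 337/3 ∩ 2·signedArea(BFC) = -16/3]
   → F = (-2, -6)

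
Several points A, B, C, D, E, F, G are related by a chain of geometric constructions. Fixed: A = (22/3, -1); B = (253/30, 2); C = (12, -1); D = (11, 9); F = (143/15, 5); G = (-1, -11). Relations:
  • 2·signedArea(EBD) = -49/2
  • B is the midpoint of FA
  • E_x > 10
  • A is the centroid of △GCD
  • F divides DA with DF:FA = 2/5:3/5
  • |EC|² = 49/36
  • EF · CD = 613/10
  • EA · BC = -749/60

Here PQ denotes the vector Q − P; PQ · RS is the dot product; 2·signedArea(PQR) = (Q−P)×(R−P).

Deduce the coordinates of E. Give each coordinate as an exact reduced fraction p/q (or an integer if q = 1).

1. E_x = 65/6  [EA · BC = -749/60 ∩ EF · CD = 613/10]
2. E_y = -1  [EA · BC = -749/60 ∩ EF · CD = 613/10]
   → E = (65/6, -1)

E = (65/6, -1)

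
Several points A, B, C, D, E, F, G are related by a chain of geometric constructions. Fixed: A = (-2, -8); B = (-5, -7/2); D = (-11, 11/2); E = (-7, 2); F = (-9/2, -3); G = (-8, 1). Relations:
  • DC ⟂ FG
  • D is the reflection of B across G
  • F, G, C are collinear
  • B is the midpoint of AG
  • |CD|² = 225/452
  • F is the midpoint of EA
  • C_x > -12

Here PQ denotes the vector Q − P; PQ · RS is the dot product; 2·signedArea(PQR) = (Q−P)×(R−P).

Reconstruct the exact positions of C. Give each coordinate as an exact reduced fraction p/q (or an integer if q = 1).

C = (-1303/113, 569/113)

1. C_x = -1303/113  [F, G, C are collinear ∩ DC ⟂ FG]
2. C_y = 569/113  [F, G, C are collinear ∩ DC ⟂ FG]
   → C = (-1303/113, 569/113)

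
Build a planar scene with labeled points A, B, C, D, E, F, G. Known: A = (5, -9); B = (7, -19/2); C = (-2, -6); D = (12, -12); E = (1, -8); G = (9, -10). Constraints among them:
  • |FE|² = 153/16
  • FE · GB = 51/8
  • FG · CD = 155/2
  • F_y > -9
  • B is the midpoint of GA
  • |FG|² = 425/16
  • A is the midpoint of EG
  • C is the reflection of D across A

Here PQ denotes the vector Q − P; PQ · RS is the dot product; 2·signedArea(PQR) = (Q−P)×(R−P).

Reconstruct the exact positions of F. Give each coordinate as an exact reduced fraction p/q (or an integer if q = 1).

1. F_x = 4  [FG · CD = 155/2 ∩ FE · GB = 51/8]
2. F_y = -35/4  [FG · CD = 155/2 ∩ FE · GB = 51/8]
   → F = (4, -35/4)

F = (4, -35/4)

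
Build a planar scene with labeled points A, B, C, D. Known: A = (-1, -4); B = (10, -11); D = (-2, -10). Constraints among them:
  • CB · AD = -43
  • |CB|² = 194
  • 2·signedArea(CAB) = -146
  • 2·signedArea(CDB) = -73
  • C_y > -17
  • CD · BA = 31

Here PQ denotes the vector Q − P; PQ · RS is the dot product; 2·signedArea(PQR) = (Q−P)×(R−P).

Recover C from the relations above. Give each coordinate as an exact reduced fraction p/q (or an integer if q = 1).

C = (-3, -16)

1. C_x = -3  [2·signedArea(CAB) = -146 ∩ CB · AD = -43]
2. C_y = -16  [2·signedArea(CAB) = -146 ∩ CB · AD = -43]
   → C = (-3, -16)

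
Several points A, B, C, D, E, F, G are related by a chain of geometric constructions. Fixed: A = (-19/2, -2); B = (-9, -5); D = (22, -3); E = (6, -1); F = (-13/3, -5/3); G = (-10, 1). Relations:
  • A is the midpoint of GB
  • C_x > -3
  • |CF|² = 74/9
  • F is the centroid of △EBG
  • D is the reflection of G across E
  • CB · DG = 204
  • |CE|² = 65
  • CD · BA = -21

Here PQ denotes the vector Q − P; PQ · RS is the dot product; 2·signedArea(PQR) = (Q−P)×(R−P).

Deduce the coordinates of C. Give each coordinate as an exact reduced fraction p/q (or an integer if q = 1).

1. C_x = -2  [CD · BA = -21 ∩ CB · DG = 204]
2. C_y = 0  [CD · BA = -21 ∩ CB · DG = 204]
   → C = (-2, 0)

C = (-2, 0)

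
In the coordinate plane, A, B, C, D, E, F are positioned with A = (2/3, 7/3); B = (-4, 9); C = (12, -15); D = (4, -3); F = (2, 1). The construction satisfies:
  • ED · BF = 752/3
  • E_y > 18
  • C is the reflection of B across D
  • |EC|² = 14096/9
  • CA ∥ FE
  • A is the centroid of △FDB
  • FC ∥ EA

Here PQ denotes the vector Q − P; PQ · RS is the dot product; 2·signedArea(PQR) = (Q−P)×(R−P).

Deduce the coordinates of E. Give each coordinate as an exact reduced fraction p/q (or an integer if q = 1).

1. E_x = -28/3  [FC ∥ EA ∩ CA ∥ FE]
2. E_y = 55/3  [FC ∥ EA ∩ CA ∥ FE]
   → E = (-28/3, 55/3)

E = (-28/3, 55/3)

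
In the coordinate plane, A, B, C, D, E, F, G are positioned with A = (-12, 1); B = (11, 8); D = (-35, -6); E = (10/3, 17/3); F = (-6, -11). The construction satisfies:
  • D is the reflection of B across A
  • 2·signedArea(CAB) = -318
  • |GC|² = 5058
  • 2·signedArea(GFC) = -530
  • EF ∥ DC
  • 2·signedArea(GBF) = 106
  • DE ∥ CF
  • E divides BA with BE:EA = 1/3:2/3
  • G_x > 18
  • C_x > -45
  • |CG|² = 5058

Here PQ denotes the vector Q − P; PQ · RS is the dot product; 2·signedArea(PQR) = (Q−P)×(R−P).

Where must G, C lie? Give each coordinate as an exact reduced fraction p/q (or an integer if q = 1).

1. C_x = -133/3  [DE ∥ CF ∩ EF ∥ DC]
2. C_y = -68/3  [DE ∥ CF ∩ EF ∥ DC]
   → C = (-133/3, -68/3)
3. G_x = 56/3  [2·signedArea(GFC) = -530 ∩ 2·signedArea(GBF) = 106]
4. G_y = 31/3  [2·signedArea(GFC) = -530 ∩ 2·signedArea(GBF) = 106]
   → G = (56/3, 31/3)

C = (-133/3, -68/3)
G = (56/3, 31/3)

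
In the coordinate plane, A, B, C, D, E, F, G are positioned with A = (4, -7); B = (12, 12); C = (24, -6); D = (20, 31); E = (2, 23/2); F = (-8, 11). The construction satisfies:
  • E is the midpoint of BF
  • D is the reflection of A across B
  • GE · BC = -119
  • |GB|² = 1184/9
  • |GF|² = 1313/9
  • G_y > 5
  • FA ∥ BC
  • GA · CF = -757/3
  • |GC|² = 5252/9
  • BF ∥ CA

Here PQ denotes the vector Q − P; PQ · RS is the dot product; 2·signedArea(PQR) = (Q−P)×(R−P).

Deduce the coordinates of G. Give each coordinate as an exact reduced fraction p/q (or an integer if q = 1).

1. G_x = 8/3  [GA · CF = -757/3 ∩ GE · BC = -119]
2. G_y = 16/3  [GA · CF = -757/3 ∩ GE · BC = -119]
   → G = (8/3, 16/3)

G = (8/3, 16/3)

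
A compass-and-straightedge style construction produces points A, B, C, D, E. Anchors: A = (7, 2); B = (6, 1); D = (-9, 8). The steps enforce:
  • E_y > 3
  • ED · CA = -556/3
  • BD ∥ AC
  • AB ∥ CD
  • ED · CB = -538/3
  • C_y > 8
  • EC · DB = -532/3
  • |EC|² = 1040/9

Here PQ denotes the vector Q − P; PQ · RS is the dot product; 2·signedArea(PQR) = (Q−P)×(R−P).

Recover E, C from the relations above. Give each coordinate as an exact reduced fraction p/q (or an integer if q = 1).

C = (-8, 9)
E = (4/3, 11/3)

1. C_x = -8  [AB ∥ CD ∩ BD ∥ AC]
2. C_y = 9  [AB ∥ CD ∩ BD ∥ AC]
   → C = (-8, 9)
3. E_x = 4/3  [ED · CB = -538/3 ∩ EC · DB = -532/3]
4. E_y = 11/3  [ED · CB = -538/3 ∩ EC · DB = -532/3]
   → E = (4/3, 11/3)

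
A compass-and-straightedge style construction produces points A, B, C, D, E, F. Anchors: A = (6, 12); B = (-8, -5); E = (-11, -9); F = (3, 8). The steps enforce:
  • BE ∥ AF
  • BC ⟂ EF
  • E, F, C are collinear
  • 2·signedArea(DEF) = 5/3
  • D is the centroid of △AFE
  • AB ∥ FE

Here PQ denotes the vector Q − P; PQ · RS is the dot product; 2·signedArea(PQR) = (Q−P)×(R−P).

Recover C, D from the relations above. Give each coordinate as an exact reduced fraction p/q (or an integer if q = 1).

C = (-759/97, -499/97)
D = (-2/3, 11/3)

1. C_x = -759/97  [E, F, C are collinear ∩ BC ⟂ EF]
2. C_y = -499/97  [E, F, C are collinear ∩ BC ⟂ EF]
   → C = (-759/97, -499/97)
3. D_x = -2/3  [D is the centroid of △AFE]
4. D_y = 11/3  [D is the centroid of △AFE]
   → D = (-2/3, 11/3)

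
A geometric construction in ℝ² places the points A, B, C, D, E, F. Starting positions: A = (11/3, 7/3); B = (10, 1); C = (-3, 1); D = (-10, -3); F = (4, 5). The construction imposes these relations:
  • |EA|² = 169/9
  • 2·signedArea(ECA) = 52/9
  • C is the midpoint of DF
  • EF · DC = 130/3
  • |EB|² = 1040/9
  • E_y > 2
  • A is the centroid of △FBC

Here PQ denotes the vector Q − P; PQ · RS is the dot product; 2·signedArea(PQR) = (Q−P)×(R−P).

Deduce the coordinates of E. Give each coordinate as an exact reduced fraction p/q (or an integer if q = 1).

1. E_x = -2/3  [EF · DC = 130/3 ∩ 2·signedArea(ECA) = 52/9]
2. E_y = 7/3  [EF · DC = 130/3 ∩ 2·signedArea(ECA) = 52/9]
   → E = (-2/3, 7/3)

E = (-2/3, 7/3)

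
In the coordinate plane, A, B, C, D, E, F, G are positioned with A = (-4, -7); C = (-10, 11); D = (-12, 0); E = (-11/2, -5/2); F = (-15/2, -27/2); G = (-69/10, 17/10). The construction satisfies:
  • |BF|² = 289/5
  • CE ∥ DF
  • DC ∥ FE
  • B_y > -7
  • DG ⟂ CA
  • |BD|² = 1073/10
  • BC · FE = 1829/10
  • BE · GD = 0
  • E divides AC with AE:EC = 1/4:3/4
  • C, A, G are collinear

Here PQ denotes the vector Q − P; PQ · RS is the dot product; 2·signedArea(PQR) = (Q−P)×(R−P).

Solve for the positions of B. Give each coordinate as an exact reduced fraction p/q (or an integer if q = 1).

B = (-41/10, -67/10)

1. B_x = -41/10  [BE · GD = 0 ∩ BC · FE = 1829/10]
2. B_y = -67/10  [BE · GD = 0 ∩ BC · FE = 1829/10]
   → B = (-41/10, -67/10)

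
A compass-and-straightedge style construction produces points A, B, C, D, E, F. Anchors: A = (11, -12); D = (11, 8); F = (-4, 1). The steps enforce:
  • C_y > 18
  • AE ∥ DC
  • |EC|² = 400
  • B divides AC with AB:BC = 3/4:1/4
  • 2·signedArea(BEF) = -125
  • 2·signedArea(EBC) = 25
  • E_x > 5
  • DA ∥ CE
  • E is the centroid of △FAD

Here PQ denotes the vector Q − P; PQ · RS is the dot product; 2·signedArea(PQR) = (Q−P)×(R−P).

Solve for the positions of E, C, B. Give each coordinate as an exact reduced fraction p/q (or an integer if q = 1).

B = (29/4, 45/4)
C = (6, 19)
E = (6, -1)

1. E_x = 6  [E is the centroid of △FAD]
2. E_y = -1  [E is the centroid of △FAD]
   → E = (6, -1)
3. C_x = 6  [DA ∥ CE ∩ AE ∥ DC]
4. C_y = 19  [DA ∥ CE ∩ AE ∥ DC]
   → C = (6, 19)
5. B_x = 29/4  [B divides AC with AB:BC = 3/4:1/4]
6. B_y = 45/4  [B divides AC with AB:BC = 3/4:1/4]
   → B = (29/4, 45/4)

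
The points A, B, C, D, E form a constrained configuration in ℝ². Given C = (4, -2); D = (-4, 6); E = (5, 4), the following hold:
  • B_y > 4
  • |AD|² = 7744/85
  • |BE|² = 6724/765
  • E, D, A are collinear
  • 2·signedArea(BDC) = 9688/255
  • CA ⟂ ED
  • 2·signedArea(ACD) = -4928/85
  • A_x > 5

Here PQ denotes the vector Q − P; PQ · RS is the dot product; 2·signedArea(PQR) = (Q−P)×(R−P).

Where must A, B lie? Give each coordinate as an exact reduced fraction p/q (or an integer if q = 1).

1. A_x = 452/85  [E, D, A are collinear ∩ CA ⟂ ED]
2. A_y = 334/85  [E, D, A are collinear ∩ CA ⟂ ED]
   → A = (452/85, 334/85)
3. B_x = 179/85  [line 8·x + 8·y + -13768/255 = 0 ∩ |BE|² = 6724/765]
4. B_y = 1184/255  [line 8·x + 8·y + -13768/255 = 0 ∩ |BE|² = 6724/765]
   → B = (179/85, 1184/255)

A = (452/85, 334/85)
B = (179/85, 1184/255)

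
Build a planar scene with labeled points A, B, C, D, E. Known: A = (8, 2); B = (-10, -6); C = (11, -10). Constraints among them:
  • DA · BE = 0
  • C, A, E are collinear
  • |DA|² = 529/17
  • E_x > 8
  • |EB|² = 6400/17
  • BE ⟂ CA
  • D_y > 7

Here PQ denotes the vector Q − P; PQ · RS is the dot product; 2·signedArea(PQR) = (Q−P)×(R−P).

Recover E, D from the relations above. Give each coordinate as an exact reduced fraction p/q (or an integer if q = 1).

D = (113/17, 126/17)
E = (150/17, -22/17)

1. E_x = 150/17  [C, A, E are collinear ∩ BE ⟂ CA]
2. E_y = -22/17  [C, A, E are collinear ∩ BE ⟂ CA]
   → E = (150/17, -22/17)
3. D_x = 113/17  [line -320/17·x + -80/17·y + 160 = 0 ∩ |DA|² = 529/17]
4. D_y = 126/17  [line -320/17·x + -80/17·y + 160 = 0 ∩ |DA|² = 529/17]
   → D = (113/17, 126/17)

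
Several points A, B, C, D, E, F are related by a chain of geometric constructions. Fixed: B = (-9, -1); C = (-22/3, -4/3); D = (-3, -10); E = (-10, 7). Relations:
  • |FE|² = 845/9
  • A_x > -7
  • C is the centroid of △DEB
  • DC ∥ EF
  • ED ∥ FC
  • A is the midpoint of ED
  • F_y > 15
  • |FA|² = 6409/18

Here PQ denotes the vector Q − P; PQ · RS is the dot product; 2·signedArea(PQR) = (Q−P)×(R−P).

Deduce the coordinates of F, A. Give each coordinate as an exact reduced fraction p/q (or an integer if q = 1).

1. F_x = -43/3  [ED ∥ FC ∩ DC ∥ EF]
2. F_y = 47/3  [ED ∥ FC ∩ DC ∥ EF]
   → F = (-43/3, 47/3)
3. A_x = -13/2  [A is the midpoint of ED]
4. A_y = -3/2  [A is the midpoint of ED]
   → A = (-13/2, -3/2)

A = (-13/2, -3/2)
F = (-43/3, 47/3)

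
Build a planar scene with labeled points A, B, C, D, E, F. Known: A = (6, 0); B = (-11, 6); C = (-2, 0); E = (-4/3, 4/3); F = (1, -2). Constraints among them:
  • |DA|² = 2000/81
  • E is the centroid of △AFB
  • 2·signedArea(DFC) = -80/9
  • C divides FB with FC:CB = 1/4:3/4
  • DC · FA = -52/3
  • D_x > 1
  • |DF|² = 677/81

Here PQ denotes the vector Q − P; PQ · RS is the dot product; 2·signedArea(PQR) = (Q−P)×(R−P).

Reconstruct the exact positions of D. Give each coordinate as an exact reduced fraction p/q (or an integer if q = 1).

D = (10/9, 8/9)

1. D_x = 10/9  [2·signedArea(DFC) = -80/9 ∩ DC · FA = -52/3]
2. D_y = 8/9  [2·signedArea(DFC) = -80/9 ∩ DC · FA = -52/3]
   → D = (10/9, 8/9)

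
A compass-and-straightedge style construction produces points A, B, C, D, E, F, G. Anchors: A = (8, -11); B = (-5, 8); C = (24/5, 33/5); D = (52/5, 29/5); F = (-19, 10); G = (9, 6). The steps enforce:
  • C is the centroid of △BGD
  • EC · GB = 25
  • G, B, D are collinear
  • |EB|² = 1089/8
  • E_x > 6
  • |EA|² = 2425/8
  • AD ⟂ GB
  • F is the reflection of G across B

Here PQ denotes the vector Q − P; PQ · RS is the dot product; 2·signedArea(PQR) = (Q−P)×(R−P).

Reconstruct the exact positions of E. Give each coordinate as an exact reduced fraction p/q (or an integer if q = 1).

1. E_x = 131/20  [line 14·x + -2·y + -79 = 0 ∩ |EA|² = 2425/8]
2. E_y = 127/20  [line 14·x + -2·y + -79 = 0 ∩ |EA|² = 2425/8]
   → E = (131/20, 127/20)

E = (131/20, 127/20)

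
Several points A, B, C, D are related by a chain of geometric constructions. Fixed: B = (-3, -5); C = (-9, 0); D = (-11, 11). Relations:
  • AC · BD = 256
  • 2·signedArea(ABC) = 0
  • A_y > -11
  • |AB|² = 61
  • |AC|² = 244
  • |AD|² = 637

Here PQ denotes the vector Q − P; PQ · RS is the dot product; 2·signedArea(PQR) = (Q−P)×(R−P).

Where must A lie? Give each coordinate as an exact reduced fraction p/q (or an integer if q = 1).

1. A_x = 3  [2·signedArea(ABC) = 0 ∩ AC · BD = 256]
2. A_y = -10  [2·signedArea(ABC) = 0 ∩ AC · BD = 256]
   → A = (3, -10)

A = (3, -10)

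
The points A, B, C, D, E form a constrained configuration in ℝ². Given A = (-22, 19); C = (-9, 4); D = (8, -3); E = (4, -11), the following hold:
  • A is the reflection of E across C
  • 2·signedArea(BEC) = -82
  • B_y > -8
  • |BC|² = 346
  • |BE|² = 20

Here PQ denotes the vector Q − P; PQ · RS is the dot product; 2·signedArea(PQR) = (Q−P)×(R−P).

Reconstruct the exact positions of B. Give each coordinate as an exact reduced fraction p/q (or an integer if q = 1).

1. B_x = 6  [line -15·x + -13·y + -1 = 0 ∩ |BE|² = 20]
2. B_y = -7  [line -15·x + -13·y + -1 = 0 ∩ |BE|² = 20]
   → B = (6, -7)

B = (6, -7)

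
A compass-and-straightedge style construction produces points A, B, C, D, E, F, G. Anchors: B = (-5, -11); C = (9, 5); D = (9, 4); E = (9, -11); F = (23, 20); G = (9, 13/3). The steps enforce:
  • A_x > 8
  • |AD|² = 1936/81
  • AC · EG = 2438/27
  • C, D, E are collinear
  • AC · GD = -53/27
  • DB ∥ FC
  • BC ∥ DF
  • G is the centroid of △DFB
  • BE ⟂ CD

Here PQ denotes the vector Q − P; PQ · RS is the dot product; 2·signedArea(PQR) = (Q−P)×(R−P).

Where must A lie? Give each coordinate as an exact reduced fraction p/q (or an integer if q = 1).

1. A_y = -8/9  [AC · GD = -53/27]
2. A_x = 9  [|AD|² = 1936/81]
   → A = (9, -8/9)

A = (9, -8/9)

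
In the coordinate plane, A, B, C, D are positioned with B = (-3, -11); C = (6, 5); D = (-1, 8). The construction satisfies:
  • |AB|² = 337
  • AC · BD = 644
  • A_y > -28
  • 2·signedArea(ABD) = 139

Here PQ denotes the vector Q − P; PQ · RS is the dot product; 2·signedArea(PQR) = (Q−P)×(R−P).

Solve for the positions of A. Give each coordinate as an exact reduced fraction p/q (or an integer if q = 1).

A = (-12, -27)

1. A_x = -12  [2·signedArea(ABD) = 139 ∩ AC · BD = 644]
2. A_y = -27  [2·signedArea(ABD) = 139 ∩ AC · BD = 644]
   → A = (-12, -27)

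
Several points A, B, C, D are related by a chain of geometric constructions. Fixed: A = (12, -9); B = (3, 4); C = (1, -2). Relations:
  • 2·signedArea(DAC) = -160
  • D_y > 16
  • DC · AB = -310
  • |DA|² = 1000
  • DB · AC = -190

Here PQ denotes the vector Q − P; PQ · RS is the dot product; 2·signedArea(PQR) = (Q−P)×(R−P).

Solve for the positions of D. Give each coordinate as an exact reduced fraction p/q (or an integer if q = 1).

D = (-6, 17)

1. D_x = -6  [2·signedArea(DAC) = -160 ∩ DC · AB = -310]
2. D_y = 17  [2·signedArea(DAC) = -160 ∩ DC · AB = -310]
   → D = (-6, 17)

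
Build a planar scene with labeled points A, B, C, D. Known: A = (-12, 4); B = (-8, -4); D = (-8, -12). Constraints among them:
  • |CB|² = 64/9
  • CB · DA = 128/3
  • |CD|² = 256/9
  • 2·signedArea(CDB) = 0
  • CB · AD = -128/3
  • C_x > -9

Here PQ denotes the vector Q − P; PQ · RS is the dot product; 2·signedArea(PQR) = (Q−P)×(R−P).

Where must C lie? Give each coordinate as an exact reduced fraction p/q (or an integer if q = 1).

1. C_x = -8  [2·signedArea(CDB) = 0 ∩ CB · DA = 128/3]
2. C_y = -20/3  [2·signedArea(CDB) = 0 ∩ CB · DA = 128/3]
   → C = (-8, -20/3)

C = (-8, -20/3)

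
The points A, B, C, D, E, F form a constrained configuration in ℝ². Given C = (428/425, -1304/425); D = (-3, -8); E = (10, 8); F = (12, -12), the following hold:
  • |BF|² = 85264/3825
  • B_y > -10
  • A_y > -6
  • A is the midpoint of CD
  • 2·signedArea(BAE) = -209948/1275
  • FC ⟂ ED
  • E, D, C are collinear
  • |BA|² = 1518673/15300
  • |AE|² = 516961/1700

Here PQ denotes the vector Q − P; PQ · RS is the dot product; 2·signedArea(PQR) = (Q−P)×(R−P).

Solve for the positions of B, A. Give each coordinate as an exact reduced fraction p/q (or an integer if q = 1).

1. A_x = -847/850  [A is the midpoint of CD]
2. A_y = -2352/425  [A is the midpoint of CD]
   → A = (-847/850, -2352/425)
3. B_x = 10628/1275  [line -5752/425·x + 9347/850·y + 270344/1275 = 0 ∩ |BA|² = 1518673/15300]
4. B_y = -11504/1275  [line -5752/425·x + 9347/850·y + 270344/1275 = 0 ∩ |BA|² = 1518673/15300]
   → B = (10628/1275, -11504/1275)

A = (-847/850, -2352/425)
B = (10628/1275, -11504/1275)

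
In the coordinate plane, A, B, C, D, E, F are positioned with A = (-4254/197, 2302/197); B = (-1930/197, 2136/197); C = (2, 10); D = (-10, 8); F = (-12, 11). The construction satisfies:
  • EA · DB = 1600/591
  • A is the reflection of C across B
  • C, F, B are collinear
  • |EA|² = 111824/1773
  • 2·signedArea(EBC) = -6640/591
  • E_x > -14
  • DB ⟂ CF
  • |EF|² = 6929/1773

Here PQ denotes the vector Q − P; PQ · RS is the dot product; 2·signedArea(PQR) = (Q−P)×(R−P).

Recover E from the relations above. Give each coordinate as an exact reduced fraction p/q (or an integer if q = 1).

E = (-2718/197, 6014/591)

1. E_x = -2718/197  [line 166/197·x + 2324/197·y + -64076/591 = 0 ∩ |EA|² = 111824/1773]
2. E_y = 6014/591  [line 166/197·x + 2324/197·y + -64076/591 = 0 ∩ |EA|² = 111824/1773]
   → E = (-2718/197, 6014/591)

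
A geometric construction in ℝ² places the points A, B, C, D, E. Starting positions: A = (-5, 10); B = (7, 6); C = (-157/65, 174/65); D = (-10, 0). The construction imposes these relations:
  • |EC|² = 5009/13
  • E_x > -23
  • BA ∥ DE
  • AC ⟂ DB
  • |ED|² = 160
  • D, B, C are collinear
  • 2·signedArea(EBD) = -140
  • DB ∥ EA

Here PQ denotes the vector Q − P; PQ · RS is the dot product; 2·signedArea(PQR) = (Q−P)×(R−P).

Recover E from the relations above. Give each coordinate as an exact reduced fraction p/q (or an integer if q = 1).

1. E_x = -22  [DB ∥ EA ∩ BA ∥ DE]
2. E_y = 4  [DB ∥ EA ∩ BA ∥ DE]
   → E = (-22, 4)

E = (-22, 4)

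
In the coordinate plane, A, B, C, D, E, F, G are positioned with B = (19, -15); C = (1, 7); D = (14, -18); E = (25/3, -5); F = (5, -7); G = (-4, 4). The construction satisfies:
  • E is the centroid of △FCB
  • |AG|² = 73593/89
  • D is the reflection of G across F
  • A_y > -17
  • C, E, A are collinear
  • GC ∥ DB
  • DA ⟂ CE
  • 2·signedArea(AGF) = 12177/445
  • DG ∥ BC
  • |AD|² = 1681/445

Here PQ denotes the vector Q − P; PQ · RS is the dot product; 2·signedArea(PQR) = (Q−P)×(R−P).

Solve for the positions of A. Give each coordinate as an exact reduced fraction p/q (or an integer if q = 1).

1. A_x = 6968/445  [C, E, A are collinear ∩ DA ⟂ CE]
2. A_y = -7559/445  [C, E, A are collinear ∩ DA ⟂ CE]
   → A = (6968/445, -7559/445)

A = (6968/445, -7559/445)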